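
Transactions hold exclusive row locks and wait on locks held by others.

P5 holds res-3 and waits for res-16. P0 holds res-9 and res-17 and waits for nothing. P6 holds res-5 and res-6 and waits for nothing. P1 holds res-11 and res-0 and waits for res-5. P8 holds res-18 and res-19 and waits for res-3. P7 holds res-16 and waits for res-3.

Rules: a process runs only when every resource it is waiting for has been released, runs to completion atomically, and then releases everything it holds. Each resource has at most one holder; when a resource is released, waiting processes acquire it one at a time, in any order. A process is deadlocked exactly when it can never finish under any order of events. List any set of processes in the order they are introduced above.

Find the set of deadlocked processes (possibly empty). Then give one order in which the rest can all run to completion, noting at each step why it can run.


The deadlocked set is P5, P8 and P7.
Key observation: the knot is the closed ring of waits P5 -> P7 -> P5; P8 waits into the deadlock from upstream.
A valid finishing order for the others: P6, P0, P1.
Walking it through:
  run P6 (it waits on nothing); releases res-5 and res-6
  run P0 (it waits on nothing); releases res-9 and res-17
  P1 waits on res-5 — all released -> runs and releases res-11 and res-0


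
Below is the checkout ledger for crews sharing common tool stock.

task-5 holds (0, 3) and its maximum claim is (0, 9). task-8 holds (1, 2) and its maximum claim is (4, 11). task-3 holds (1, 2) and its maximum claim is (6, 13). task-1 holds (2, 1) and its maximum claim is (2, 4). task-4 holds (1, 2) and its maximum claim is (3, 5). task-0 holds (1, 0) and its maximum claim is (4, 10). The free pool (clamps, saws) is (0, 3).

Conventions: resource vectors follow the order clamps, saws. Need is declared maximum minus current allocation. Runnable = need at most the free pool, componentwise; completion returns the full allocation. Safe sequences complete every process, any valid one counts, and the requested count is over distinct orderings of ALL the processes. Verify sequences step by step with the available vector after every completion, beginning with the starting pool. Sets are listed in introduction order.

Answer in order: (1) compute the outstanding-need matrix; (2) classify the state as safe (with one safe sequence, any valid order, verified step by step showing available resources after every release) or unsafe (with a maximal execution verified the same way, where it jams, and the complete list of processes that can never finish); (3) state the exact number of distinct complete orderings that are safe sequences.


(1) Need matrix, components ordered clamps, saws:
  task-5: (0, 6)
  task-8: (3, 9)
  task-3: (5, 11)
  task-1: (0, 3)
  task-4: (2, 3)
  task-0: (3, 10)
(2) The state is SAFE; one workable sequence: task-1, task-4, task-5, task-8, task-0, task-3.
Key observation: reading the order forward, task-1 is the first process whose need (0, 3) meets the free pool (0, 3) exactly on a resource it requests.
Check, step by step:
  pool = (0, 3)
  task-1 needs (0, 3) <= (0, 3) -> finishes; pool += (2, 1) = (2, 4)
  task-4 needs (2, 3) <= (2, 4) -> finishes; pool += (1, 2) = (3, 6)
  task-5 needs (0, 6) <= (3, 6) -> finishes; pool += (0, 3) = (3, 9)
  task-8 needs (3, 9) <= (3, 9) -> finishes; pool += (1, 2) = (4, 11)
  task-0 needs (3, 10) <= (4, 11) -> finishes; pool += (1, 0) = (5, 11)
  task-3 needs (5, 11) <= (5, 11) -> finishes; pool += (1, 2) = (6, 13)
(3) Exactly 1 of the possible complete orderings is a safe sequence.


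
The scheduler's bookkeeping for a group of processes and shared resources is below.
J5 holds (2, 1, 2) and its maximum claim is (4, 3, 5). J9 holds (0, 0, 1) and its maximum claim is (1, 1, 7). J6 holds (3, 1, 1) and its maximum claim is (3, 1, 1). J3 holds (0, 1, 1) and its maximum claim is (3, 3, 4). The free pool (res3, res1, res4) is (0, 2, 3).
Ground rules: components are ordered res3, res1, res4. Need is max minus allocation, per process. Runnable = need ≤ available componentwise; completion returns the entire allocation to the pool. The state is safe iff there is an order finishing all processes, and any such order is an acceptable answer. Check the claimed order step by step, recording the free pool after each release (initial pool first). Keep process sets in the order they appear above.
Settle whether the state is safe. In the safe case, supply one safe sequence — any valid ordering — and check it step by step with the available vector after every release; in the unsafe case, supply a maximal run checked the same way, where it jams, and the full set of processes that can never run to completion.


SAFE, for example via the order J6, J5, J3, J9.
Key observation: the order never hits an exact fit; J5 is the first step at the minimum slack of 1 on its requested resources ((2, 2, 3), (3, 3, 4) free).
Step-by-step check:
  pool = (0, 2, 3)
  J6 needs (0, 0, 0) <= (0, 2, 3) -> finishes; pool += (3, 1, 1) = (3, 3, 4)
  J5 needs (2, 2, 3) <= (3, 3, 4) -> finishes; pool += (2, 1, 2) = (5, 4, 6)
  J3 needs (3, 2, 3) <= (5, 4, 6) -> finishes; pool += (0, 1, 1) = (5, 5, 7)
  J9 needs (1, 1, 6) <= (5, 5, 7) -> finishes; pool += (0, 0, 1) = (5, 5, 8)


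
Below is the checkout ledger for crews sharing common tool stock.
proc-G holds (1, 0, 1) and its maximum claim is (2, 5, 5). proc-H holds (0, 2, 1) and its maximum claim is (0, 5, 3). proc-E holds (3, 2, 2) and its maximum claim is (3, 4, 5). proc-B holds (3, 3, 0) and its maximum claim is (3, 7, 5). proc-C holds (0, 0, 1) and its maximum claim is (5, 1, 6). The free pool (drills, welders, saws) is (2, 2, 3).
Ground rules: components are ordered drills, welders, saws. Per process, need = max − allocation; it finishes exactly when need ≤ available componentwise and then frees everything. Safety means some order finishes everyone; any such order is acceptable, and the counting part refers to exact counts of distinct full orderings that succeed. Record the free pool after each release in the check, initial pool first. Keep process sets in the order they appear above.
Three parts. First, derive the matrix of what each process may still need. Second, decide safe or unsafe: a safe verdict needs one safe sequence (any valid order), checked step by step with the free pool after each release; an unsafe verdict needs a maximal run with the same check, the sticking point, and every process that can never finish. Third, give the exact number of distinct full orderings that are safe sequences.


(1) Remaining need (order drills, welders, saws):
  proc-G: (1, 5, 4)
  proc-H: (0, 3, 2)
  proc-E: (0, 2, 3)
  proc-B: (0, 4, 5)
  proc-C: (5, 1, 5)
(2) SAFE. One safe sequence: proc-E, proc-C, proc-B, proc-H, proc-G.
Key observation: the order's first zero-slack moment is proc-E ((0, 2, 3) needed, (2, 2, 3) free — a requested resource with nothing to spare).
Walking it through:
  pool = (2, 2, 3)
  run proc-E (needs (0, 2, 3), free (2, 2, 3)); after release of (3, 2, 2) the pool is (5, 4, 5)
  run proc-C (needs (5, 1, 5), free (5, 4, 5)); after release of (0, 0, 1) the pool is (5, 4, 6)
  run proc-B (needs (0, 4, 5), free (5, 4, 6)); after release of (3, 3, 0) the pool is (8, 7, 6)
  run proc-H (needs (0, 3, 2), free (8, 7, 6)); after release of (0, 2, 1) the pool is (8, 9, 7)
  run proc-G (needs (1, 5, 4), free (8, 9, 7)); after release of (1, 0, 1) the pool is (9, 9, 8)
(3) The exact count: 16 of the possible complete orderings are safe sequences.


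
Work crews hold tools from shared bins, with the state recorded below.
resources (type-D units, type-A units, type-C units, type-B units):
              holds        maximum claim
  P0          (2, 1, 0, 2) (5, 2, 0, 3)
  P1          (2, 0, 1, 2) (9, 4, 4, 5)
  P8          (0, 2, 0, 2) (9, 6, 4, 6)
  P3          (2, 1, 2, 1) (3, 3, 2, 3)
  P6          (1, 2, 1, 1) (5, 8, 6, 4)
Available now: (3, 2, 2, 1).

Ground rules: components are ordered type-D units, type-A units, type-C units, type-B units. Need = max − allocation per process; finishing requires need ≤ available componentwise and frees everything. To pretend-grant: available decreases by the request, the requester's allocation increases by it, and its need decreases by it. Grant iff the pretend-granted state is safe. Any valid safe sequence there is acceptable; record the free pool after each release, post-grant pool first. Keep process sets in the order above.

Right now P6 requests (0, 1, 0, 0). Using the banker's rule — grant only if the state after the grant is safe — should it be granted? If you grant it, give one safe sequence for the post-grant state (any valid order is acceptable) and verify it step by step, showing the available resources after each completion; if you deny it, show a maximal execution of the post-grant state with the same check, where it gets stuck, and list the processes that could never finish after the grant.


DENY — the pretend-granted state is unsafe.
Key observation: P0, P3 can finish, but then (7, 3, 4, 4) is all there is, and the blocked group's type-A units demands exceed it.
On the post-grant state, P0, P3 is a maximal run — nothing extends it. Check, step by step:
  pool = (3, 1, 2, 1)
  P0: need (3, 1, 0, 1) fits (3, 1, 2, 1); releases (2, 1, 0, 2), pool now (5, 2, 2, 3)
  P3: need (1, 2, 0, 2) fits (5, 2, 2, 3); releases (2, 1, 2, 1), pool now (7, 3, 4, 4)
  P1 cannot run: need (7, 4, 3, 3) vs free (7, 3, 4, 4) (insufficient type-A units)
  P8 cannot run: need (9, 4, 4, 4) vs free (7, 3, 4, 4) (insufficient type-D units and type-A units)
  P6 cannot run: need (4, 5, 5, 3) vs free (7, 3, 4, 4) (insufficient type-A units and type-C units)
Had the request been granted, P1, P8 and P6 could never finish.


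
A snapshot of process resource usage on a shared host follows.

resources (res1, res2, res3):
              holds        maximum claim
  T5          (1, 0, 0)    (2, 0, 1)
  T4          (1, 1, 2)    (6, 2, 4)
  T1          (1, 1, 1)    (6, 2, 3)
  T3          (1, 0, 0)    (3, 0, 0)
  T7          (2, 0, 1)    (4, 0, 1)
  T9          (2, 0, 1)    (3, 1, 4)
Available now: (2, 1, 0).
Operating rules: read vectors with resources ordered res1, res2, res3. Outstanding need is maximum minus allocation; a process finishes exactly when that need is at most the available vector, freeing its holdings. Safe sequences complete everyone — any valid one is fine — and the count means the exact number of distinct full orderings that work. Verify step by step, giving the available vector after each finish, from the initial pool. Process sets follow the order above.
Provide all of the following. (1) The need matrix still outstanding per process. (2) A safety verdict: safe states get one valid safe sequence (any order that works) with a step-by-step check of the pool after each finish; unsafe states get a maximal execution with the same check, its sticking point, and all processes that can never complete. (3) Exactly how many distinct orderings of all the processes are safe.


(1) Outstanding need per process (order res1, res2, res3):
  T5: (1, 0, 1)
  T4: (5, 1, 2)
  T1: (5, 1, 2)
  T3: (2, 0, 0)
  T7: (2, 0, 0)
  T9: (1, 1, 3)
(2) The state is UNSAFE.
Key observation: even finishing T3, T7, T5 leaves just (6, 1, 1) free — too little res3 for any of the remaining processes.
Going as far as possible: T3, T7, T5; after that, nothing fits. Walking it through:
  pool = (2, 1, 0)
  T3: need (2, 0, 0) fits (2, 1, 0); releases (1, 0, 0), pool now (3, 1, 0)
  T7: need (2, 0, 0) fits (3, 1, 0); releases (2, 0, 1), pool now (5, 1, 1)
  T5: need (1, 0, 1) fits (5, 1, 1); releases (1, 0, 0), pool now (6, 1, 1)
  blocked: T4 wants (5, 1, 2), pool (6, 1, 1) — not enough res3
  blocked: T1 wants (5, 1, 2), pool (6, 1, 1) — not enough res3
  blocked: T9 wants (1, 1, 3), pool (6, 1, 1) — not enough res3
Processes that can never finish: T4, T1 and T9.
(3) Precisely 0 of the possible complete orderings are safe sequences.


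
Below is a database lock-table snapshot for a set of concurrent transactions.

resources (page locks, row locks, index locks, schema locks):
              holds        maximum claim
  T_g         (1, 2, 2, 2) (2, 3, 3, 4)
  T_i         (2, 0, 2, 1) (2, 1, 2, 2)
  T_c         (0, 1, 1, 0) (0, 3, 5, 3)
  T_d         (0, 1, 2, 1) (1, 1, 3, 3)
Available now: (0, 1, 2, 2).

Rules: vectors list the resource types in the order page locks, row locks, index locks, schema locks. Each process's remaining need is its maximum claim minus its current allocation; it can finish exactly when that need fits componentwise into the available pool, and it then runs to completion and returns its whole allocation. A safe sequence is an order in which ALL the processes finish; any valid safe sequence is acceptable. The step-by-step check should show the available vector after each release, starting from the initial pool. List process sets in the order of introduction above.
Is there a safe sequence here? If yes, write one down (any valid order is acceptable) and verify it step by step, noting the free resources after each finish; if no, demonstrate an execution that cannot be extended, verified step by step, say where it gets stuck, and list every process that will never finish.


SAFE. One safe sequence: T_i, T_g, T_c, T_d.
Key observation: T_i is the earliest step where a requested resource binds exactly: need (0, 1, 0, 1), pool (0, 1, 2, 2) at its turn.
Walking it through:
  pool = (0, 1, 2, 2)
  T_i: need (0, 1, 0, 1) fits (0, 1, 2, 2); releases (2, 0, 2, 1), pool now (2, 1, 4, 3)
  T_g: need (1, 1, 1, 2) fits (2, 1, 4, 3); releases (1, 2, 2, 2), pool now (3, 3, 6, 5)
  T_c: need (0, 2, 4, 3) fits (3, 3, 6, 5); releases (0, 1, 1, 0), pool now (3, 4, 7, 5)
  T_d: need (1, 0, 1, 2) fits (3, 4, 7, 5); releases (0, 1, 2, 1), pool now (3, 5, 9, 6)


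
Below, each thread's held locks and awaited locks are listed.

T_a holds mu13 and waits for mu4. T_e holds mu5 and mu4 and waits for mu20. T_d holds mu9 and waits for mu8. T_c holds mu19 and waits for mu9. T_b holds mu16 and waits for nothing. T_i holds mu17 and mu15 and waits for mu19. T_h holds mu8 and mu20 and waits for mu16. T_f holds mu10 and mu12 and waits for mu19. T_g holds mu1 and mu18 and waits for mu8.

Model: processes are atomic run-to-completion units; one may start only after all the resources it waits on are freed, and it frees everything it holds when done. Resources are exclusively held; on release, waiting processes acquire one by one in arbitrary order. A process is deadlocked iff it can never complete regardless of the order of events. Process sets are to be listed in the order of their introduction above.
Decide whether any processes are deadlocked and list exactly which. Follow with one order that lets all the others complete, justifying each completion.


No process is deadlocked.
Key observation: there is no circular wait here — follow any chain and it reaches a process that is free to run now.
The rest can finish in the order T_b, T_h, T_g, T_d, T_c, T_e, T_i, T_a, T_f.
Walking it through:
  T_b waits on nothing -> runs at once and releases mu16
  T_h waits on mu16 — all released -> runs and releases mu8 and mu20
  T_g waits on mu8 — all released -> runs and releases mu1 and mu18
  T_d waits on mu8 — all released -> runs and releases mu9
  T_c waits on mu9 — all released -> runs and releases mu19
  T_e waits on mu20 — all released -> runs and releases mu5 and mu4
  T_i waits on mu19 — all released -> runs and releases mu17 and mu15
  T_a waits on mu4 — all released -> runs and releases mu13
  T_f waits on mu19 — all released -> runs and releases mu10 and mu12


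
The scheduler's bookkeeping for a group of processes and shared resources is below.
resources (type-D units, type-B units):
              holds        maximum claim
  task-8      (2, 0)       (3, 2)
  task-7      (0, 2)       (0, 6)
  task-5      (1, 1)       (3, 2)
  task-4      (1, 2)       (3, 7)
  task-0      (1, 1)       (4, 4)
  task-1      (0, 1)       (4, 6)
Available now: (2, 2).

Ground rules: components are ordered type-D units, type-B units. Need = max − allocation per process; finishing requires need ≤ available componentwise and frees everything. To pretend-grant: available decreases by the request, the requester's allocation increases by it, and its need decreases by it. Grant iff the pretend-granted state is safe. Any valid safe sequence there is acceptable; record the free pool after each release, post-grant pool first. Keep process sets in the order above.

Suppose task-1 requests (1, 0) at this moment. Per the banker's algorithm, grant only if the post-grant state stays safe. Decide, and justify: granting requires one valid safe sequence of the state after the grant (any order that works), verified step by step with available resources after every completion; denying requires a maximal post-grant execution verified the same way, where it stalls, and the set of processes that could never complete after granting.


GRANT. The post-grant state is safe; one safe sequence: task-8, task-5, task-0, task-7, task-4, task-1.
Key observation: with (1, 2) left after the transfer, task-8 can run at once — the state stays safe.
Verifying the post-grant state step by step:
  pool = (1, 2)
  task-8: need (1, 2) fits (1, 2); releases (2, 0), pool now (3, 2)
  task-5: need (2, 1) fits (3, 2); releases (1, 1), pool now (4, 3)
  task-0: need (3, 3) fits (4, 3); releases (1, 1), pool now (5, 4)
  task-7: need (0, 4) fits (5, 4); releases (0, 2), pool now (5, 6)
  task-4: need (2, 5) fits (5, 6); releases (1, 2), pool now (6, 8)
  task-1: need (3, 5) fits (6, 8); releases (1, 1), pool now (7, 9)


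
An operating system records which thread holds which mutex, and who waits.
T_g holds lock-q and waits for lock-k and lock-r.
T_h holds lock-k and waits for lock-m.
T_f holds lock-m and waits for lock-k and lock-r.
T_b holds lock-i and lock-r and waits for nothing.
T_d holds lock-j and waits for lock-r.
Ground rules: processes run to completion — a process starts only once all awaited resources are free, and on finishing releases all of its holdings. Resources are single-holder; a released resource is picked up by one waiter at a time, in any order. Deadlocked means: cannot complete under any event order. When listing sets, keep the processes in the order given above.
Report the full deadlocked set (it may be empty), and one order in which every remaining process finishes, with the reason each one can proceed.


The deadlocked set is T_g, T_h and T_f.
Key observation: nobody on the ring T_h -> T_f -> T_h can start until another member finishes, which never happens; T_g waits into the deadlock from upstream.
One completion order for the rest: T_b, T_d.
Check, step by step:
  T_b waits on nothing -> runs at once and releases lock-i and lock-r
  T_d: everything it awaited (lock-r) is free; runs, freeing lock-j


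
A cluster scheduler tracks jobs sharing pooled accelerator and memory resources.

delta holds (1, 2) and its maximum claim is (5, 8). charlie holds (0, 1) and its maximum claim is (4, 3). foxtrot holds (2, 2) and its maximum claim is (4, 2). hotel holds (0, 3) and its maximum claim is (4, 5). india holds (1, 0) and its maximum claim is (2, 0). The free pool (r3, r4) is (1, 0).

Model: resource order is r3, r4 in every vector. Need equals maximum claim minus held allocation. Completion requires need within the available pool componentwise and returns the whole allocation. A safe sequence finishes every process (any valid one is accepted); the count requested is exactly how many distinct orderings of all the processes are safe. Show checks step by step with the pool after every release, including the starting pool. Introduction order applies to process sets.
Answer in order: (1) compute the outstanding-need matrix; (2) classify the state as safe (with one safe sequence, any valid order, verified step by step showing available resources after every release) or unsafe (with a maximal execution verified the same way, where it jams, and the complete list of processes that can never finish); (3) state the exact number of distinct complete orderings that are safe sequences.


(1) Outstanding need per process (order r3, r4):
  delta: (4, 6)
  charlie: (4, 2)
  foxtrot: (2, 0)
  hotel: (4, 2)
  india: (1, 0)
(2) SAFE, for example via the order india, foxtrot, hotel, charlie, delta.
Key observation: reading the order forward, india is the first process whose need (1, 0) meets the free pool (1, 0) exactly on a resource it requests.
Check, step by step:
  pool = (1, 0)
  run india (needs (1, 0), free (1, 0)); after release of (1, 0) the pool is (2, 0)
  run foxtrot (needs (2, 0), free (2, 0)); after release of (2, 2) the pool is (4, 2)
  run hotel (needs (4, 2), free (4, 2)); after release of (0, 3) the pool is (4, 5)
  run charlie (needs (4, 2), free (4, 5)); after release of (0, 1) the pool is (4, 6)
  run delta (needs (4, 6), free (4, 6)); after release of (1, 2) the pool is (5, 8)
(3) Exactly 2 of the possible complete orderings are safe sequences.


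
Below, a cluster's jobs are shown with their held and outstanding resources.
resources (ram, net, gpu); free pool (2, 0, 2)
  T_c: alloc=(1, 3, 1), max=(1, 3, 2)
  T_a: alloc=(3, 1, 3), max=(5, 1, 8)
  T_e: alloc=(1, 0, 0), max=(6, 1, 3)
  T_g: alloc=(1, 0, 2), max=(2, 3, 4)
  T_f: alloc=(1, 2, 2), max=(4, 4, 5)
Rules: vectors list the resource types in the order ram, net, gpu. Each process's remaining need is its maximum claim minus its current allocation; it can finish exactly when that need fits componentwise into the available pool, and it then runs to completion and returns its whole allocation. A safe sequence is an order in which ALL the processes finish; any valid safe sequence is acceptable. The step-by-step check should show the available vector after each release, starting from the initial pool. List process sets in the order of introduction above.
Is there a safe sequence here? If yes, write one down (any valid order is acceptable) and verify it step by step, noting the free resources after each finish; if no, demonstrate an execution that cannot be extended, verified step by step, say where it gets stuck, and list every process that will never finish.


SAFE. One safe sequence: T_c, T_g, T_a, T_f, T_e.
Key observation: the order's first zero-slack moment is T_g ((1, 3, 2) needed, (3, 3, 3) free — a requested resource with nothing to spare).
Verifying each step:
  pool = (2, 0, 2)
  T_c: need (0, 0, 1) fits (2, 0, 2); releases (1, 3, 1), pool now (3, 3, 3)
  T_g: need (1, 3, 2) fits (3, 3, 3); releases (1, 0, 2), pool now (4, 3, 5)
  T_a: need (2, 0, 5) fits (4, 3, 5); releases (3, 1, 3), pool now (7, 4, 8)
  T_f: need (3, 2, 3) fits (7, 4, 8); releases (1, 2, 2), pool now (8, 6, 10)
  T_e: need (5, 1, 3) fits (8, 6, 10); releases (1, 0, 0), pool now (9, 6, 10)


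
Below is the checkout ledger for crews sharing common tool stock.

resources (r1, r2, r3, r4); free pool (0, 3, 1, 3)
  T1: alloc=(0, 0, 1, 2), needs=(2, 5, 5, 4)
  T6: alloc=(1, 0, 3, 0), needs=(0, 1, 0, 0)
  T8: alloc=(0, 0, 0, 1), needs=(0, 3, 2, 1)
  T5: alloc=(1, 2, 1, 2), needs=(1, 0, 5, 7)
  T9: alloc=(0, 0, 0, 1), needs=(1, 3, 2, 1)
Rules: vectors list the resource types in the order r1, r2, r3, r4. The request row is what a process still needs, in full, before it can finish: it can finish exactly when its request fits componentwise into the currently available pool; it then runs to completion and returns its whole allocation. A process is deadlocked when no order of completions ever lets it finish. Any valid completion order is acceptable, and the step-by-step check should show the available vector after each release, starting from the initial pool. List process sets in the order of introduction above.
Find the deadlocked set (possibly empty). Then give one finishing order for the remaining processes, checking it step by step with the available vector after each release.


The deadlocked set is T1 and T5.
Key observation: r3 is the bottleneck — with T6, T9, T8 done the pool holds (1, 3, 4, 5), short of every remaining need.
The rest can finish in the order T6, T9, T8. Step-by-step check:
  pool = (0, 3, 1, 3)
  T6 needs (0, 1, 0, 0) <= (0, 3, 1, 3) -> finishes; pool += (1, 0, 3, 0) = (1, 3, 4, 3)
  T9 needs (1, 3, 2, 1) <= (1, 3, 4, 3) -> finishes; pool += (0, 0, 0, 1) = (1, 3, 4, 4)
  T8 needs (0, 3, 2, 1) <= (1, 3, 4, 4) -> finishes; pool += (0, 0, 0, 1) = (1, 3, 4, 5)
None of the blocked processes ever fits:
  T1 still needs (2, 5, 5, 4) but only (1, 3, 4, 5) is free — short on r1, r2 and r3
  T5 still needs (1, 0, 5, 7) but only (1, 3, 4, 5) is free — short on r3 and r4


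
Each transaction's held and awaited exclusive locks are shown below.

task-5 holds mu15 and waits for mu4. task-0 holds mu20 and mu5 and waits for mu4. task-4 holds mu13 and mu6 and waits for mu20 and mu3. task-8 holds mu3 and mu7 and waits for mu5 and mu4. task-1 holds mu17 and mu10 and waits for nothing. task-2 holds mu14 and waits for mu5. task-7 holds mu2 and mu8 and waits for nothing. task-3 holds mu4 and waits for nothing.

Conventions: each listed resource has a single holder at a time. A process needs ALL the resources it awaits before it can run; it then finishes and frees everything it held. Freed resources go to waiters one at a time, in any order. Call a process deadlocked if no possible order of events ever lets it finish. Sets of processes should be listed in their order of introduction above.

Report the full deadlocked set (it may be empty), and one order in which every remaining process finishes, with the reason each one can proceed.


Nothing here is deadlocked.
Key observation: the wait graph is acyclic; completion cascades from the unblocked processes through everyone else.
A valid finishing order for the others: task-3, task-0, task-5, task-7, task-2, task-8, task-4, task-1.
Walking it through:
  task-3: no waits; runs immediately, freeing mu4
  run task-0 (all its waits — mu4 — are resolved); releases mu20 and mu5
  run task-5 (all its waits — mu4 — are resolved); releases mu15
  task-7: no waits; runs immediately, freeing mu2 and mu8
  run task-2 (all its waits — mu5 — are resolved); releases mu14
  run task-8 (all its waits — mu5 and mu4 — are resolved); releases mu3 and mu7
  run task-4 (all its waits — mu20 and mu3 — are resolved); releases mu13 and mu6
  task-1: no waits; runs immediately, freeing mu17 and mu10


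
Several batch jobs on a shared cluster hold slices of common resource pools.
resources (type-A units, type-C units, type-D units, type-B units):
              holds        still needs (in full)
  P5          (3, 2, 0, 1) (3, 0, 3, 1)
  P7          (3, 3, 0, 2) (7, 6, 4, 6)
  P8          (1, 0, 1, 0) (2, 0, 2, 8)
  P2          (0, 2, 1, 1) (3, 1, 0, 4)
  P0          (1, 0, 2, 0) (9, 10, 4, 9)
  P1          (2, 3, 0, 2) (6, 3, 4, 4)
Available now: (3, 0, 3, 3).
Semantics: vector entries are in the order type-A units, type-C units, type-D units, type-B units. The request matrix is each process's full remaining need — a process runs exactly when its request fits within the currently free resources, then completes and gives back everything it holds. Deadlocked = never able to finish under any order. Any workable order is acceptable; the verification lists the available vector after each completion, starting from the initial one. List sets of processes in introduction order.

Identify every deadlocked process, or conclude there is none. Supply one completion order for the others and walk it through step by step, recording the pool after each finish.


The deadlocked set is empty.
Key observation: the pool covers P5 at once, and every later process fits after earlier releases.
The rest can finish in the order P5, P2, P1, P7, P8, P0. Step-by-step check:
  pool = (3, 0, 3, 3)
  run P5 (needs (3, 0, 3, 1), free (3, 0, 3, 3)); after release of (3, 2, 0, 1) the pool is (6, 2, 3, 4)
  run P2 (needs (3, 1, 0, 4), free (6, 2, 3, 4)); after release of (0, 2, 1, 1) the pool is (6, 4, 4, 5)
  run P1 (needs (6, 3, 4, 4), free (6, 4, 4, 5)); after release of (2, 3, 0, 2) the pool is (8, 7, 4, 7)
  run P7 (needs (7, 6, 4, 6), free (8, 7, 4, 7)); after release of (3, 3, 0, 2) the pool is (11, 10, 4, 9)
  run P8 (needs (2, 0, 2, 8), free (11, 10, 4, 9)); after release of (1, 0, 1, 0) the pool is (12, 10, 5, 9)
  run P0 (needs (9, 10, 4, 9), free (12, 10, 5, 9)); after release of (1, 0, 2, 0) the pool is (13, 10, 7, 9)


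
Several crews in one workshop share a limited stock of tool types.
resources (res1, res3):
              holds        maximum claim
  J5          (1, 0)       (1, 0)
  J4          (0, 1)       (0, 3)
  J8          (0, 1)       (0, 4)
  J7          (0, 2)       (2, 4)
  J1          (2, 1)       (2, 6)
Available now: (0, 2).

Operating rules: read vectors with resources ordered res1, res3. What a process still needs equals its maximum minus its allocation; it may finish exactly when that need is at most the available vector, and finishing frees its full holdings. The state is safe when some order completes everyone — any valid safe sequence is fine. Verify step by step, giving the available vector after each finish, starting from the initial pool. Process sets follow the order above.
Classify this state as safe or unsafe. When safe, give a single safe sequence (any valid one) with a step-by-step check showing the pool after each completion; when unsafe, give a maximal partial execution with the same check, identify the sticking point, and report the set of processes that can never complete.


UNSAFE.
Key observation: after J4, J8, J5 the pool peaks at (1, 4), and each blocked process is short somewhere: J7 on res1; J1 on res3.
Going as far as possible: J4, J8, J5; after that, nothing fits. Step-by-step check:
  pool = (0, 2)
  J4 needs (0, 2) <= (0, 2) -> finishes; pool += (0, 1) = (0, 3)
  J8 needs (0, 3) <= (0, 3) -> finishes; pool += (0, 1) = (0, 4)
  J5 needs (0, 0) <= (0, 4) -> finishes; pool += (1, 0) = (1, 4)
  J7 still needs (2, 2) but only (1, 4) is free — short on res1
  J1 still needs (0, 5) but only (1, 4) is free — short on res3
Never able to finish: J7 and J1.


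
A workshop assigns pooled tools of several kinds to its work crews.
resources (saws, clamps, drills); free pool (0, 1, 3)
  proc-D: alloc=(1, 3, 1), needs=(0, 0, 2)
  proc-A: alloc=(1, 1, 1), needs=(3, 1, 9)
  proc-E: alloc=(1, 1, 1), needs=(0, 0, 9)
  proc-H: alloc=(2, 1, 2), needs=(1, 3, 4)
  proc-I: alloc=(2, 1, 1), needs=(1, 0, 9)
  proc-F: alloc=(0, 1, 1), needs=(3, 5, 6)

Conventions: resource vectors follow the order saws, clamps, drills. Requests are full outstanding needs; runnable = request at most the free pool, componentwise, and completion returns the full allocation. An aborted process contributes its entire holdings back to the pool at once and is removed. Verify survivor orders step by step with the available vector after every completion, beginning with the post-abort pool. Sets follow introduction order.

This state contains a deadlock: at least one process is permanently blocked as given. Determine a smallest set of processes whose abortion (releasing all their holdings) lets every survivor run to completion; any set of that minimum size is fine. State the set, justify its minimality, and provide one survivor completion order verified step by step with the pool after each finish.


The answer: abort proc-A and proc-E.
Key observation: before aborting proc-A and proc-E, proc-I was permanently blocked — no order could ever run it; afterwards it completes at step 4.
Why nothing smaller works — every single abort fails: proc-D alone leaves proc-A blocked (short on drills); proc-A alone leaves proc-E blocked (short on drills); proc-E alone leaves proc-A blocked (short on drills); proc-H alone leaves proc-A blocked (short on drills); proc-I alone leaves proc-A blocked (short on drills); proc-F alone leaves proc-A blocked (short on drills).
Survivors finish in the order: proc-D, proc-F, proc-H, proc-I. Step-by-step check (pool after the aborts first):
  pool = (2, 3, 5)
  run proc-D (needs (0, 0, 2), free (2, 3, 5)); after release of (1, 3, 1) the pool is (3, 6, 6)
  run proc-F (needs (3, 5, 6), free (3, 6, 6)); after release of (0, 1, 1) the pool is (3, 7, 7)
  run proc-H (needs (1, 3, 4), free (3, 7, 7)); after release of (2, 1, 2) the pool is (5, 8, 9)
  run proc-I (needs (1, 0, 9), free (5, 8, 9)); after release of (2, 1, 1) the pool is (7, 9, 10)


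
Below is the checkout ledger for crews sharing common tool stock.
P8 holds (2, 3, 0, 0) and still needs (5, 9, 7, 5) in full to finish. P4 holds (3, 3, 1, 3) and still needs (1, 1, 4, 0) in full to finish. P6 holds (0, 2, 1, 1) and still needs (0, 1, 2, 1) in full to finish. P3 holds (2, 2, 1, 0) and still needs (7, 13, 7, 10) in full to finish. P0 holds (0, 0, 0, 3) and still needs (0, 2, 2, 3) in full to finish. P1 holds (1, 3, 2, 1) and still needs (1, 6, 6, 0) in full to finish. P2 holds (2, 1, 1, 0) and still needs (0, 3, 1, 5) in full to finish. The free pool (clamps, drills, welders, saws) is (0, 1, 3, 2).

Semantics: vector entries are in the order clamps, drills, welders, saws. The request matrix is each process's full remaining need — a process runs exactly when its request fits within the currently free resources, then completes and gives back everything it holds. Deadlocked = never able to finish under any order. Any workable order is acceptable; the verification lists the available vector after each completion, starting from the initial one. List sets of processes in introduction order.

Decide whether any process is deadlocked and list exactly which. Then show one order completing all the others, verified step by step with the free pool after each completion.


The deadlocked set is empty.
Key observation: P6 can run right away; the returned allocation unlocks the remaining processes in turn.
The rest can finish in the order P6, P0, P2, P4, P1, P8, P3. Check, step by step:
  pool = (0, 1, 3, 2)
  run P6 (needs (0, 1, 2, 1), free (0, 1, 3, 2)); after release of (0, 2, 1, 1) the pool is (0, 3, 4, 3)
  run P0 (needs (0, 2, 2, 3), free (0, 3, 4, 3)); after release of (0, 0, 0, 3) the pool is (0, 3, 4, 6)
  run P2 (needs (0, 3, 1, 5), free (0, 3, 4, 6)); after release of (2, 1, 1, 0) the pool is (2, 4, 5, 6)
  run P4 (needs (1, 1, 4, 0), free (2, 4, 5, 6)); after release of (3, 3, 1, 3) the pool is (5, 7, 6, 9)
  run P1 (needs (1, 6, 6, 0), free (5, 7, 6, 9)); after release of (1, 3, 2, 1) the pool is (6, 10, 8, 10)
  run P8 (needs (5, 9, 7, 5), free (6, 10, 8, 10)); after release of (2, 3, 0, 0) the pool is (8, 13, 8, 10)
  run P3 (needs (7, 13, 7, 10), free (8, 13, 8, 10)); after release of (2, 2, 1, 0) the pool is (10, 15, 9, 10)


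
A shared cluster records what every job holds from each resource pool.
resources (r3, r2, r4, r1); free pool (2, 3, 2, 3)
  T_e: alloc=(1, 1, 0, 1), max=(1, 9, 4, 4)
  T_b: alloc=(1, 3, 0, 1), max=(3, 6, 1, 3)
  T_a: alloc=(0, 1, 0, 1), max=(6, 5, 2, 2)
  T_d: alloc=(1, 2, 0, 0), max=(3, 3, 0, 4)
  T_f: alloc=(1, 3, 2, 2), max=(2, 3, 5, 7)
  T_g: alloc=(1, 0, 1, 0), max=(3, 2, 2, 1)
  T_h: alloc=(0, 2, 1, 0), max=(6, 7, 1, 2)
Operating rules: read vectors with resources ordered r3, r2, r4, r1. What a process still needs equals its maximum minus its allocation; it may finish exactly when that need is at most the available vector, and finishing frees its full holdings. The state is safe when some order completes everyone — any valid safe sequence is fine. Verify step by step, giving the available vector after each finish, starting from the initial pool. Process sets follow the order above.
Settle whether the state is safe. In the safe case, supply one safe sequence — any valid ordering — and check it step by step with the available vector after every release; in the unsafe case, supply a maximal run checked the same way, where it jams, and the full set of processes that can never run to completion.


The state is UNSAFE.
Key observation: after T_b, T_d, T_g the pool peaks at (5, 8, 3, 4), and each blocked process is short somewhere: T_e on r4; T_a on r3; T_f on r1; T_h on r3.
The run T_b, T_d, T_g cannot be extended any further. Walking it through:
  pool = (2, 3, 2, 3)
  T_b needs (2, 3, 1, 2) <= (2, 3, 2, 3) -> finishes; pool += (1, 3, 0, 1) = (3, 6, 2, 4)
  T_d needs (2, 1, 0, 4) <= (3, 6, 2, 4) -> finishes; pool += (1, 2, 0, 0) = (4, 8, 2, 4)
  T_g needs (2, 2, 1, 1) <= (4, 8, 2, 4) -> finishes; pool += (1, 0, 1, 0) = (5, 8, 3, 4)
  T_e cannot run: need (0, 8, 4, 3) vs free (5, 8, 3, 4) (insufficient r4)
  T_a cannot run: need (6, 4, 2, 1) vs free (5, 8, 3, 4) (insufficient r3)
  T_f cannot run: need (1, 0, 3, 5) vs free (5, 8, 3, 4) (insufficient r1)
  T_h cannot run: need (6, 5, 0, 2) vs free (5, 8, 3, 4) (insufficient r3)
Permanently blocked: T_e, T_a, T_f and T_h.


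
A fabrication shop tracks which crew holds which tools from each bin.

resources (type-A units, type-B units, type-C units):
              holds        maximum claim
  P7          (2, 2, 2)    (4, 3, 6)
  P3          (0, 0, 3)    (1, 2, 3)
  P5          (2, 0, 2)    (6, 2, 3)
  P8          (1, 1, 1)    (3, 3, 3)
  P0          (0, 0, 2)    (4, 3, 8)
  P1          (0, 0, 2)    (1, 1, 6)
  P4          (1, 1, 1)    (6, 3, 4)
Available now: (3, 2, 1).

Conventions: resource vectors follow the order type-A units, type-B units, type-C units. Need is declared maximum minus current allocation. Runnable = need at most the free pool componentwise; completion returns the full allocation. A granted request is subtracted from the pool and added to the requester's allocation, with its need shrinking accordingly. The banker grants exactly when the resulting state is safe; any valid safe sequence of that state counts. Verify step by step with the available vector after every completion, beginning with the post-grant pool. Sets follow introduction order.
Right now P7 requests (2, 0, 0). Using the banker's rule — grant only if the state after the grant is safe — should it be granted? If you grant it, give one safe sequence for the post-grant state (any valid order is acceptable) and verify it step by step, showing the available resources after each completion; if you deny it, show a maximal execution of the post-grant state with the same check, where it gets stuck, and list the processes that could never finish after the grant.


GRANT. The post-grant state is safe; one safe sequence: P3, P7, P1, P8, P4, P0, P5.
Key observation: the transfer keeps a workable pool ((1, 2, 1)); P3 starts the safe sequence.
Step-by-step check of the post-grant state:
  pool = (1, 2, 1)
  P3: need (1, 2, 0) fits (1, 2, 1); releases (0, 0, 3), pool now (1, 2, 4)
  P7: need (0, 1, 4) fits (1, 2, 4); releases (4, 2, 2), pool now (5, 4, 6)
  P1: need (1, 1, 4) fits (5, 4, 6); releases (0, 0, 2), pool now (5, 4, 8)
  P8: need (2, 2, 2) fits (5, 4, 8); releases (1, 1, 1), pool now (6, 5, 9)
  P4: need (5, 2, 3) fits (6, 5, 9); releases (1, 1, 1), pool now (7, 6, 10)
  P0: need (4, 3, 6) fits (7, 6, 10); releases (0, 0, 2), pool now (7, 6, 12)
  P5: need (4, 2, 1) fits (7, 6, 12); releases (2, 0, 2), pool now (9, 6, 14)


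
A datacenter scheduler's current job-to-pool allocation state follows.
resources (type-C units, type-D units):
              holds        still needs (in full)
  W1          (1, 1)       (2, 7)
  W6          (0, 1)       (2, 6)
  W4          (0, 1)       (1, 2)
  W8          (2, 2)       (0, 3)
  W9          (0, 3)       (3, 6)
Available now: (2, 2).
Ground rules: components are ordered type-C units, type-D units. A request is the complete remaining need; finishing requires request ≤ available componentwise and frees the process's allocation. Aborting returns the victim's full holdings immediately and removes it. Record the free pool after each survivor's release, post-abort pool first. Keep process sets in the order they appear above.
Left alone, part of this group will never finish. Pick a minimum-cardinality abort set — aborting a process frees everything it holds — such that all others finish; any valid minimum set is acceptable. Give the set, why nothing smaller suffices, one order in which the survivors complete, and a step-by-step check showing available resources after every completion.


Abort W9.
Key observation: the returned (0, 3) from W9 is what brings W1 — unrunnable before, under any order — into play at step 3.
Why nothing smaller works: aborting no one leaves the state deadlocked as given.
Survivors finish in the order: W8, W4, W1, W6. Check, step by step (pool after the aborts first):
  pool = (2, 5)
  run W8 (needs (0, 3), free (2, 5)); after release of (2, 2) the pool is (4, 7)
  run W4 (needs (1, 2), free (4, 7)); after release of (0, 1) the pool is (4, 8)
  run W1 (needs (2, 7), free (4, 8)); after release of (1, 1) the pool is (5, 9)
  run W6 (needs (2, 6), free (5, 9)); after release of (0, 1) the pool is (5, 10)
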